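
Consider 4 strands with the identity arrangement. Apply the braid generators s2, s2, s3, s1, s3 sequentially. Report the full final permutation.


Starting with identity [1, 2, 3, 4].
Apply generators in sequence:
  After s2: [1, 3, 2, 4]
  After s2: [1, 2, 3, 4]
  After s3: [1, 2, 4, 3]
  After s1: [2, 1, 4, 3]
  After s3: [2, 1, 3, 4]
Final permutation: [2, 1, 3, 4]

[2, 1, 3, 4]


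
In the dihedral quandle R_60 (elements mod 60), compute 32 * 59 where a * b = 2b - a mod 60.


32 * 59 = 2*59 - 32 mod 60
= 118 - 32 mod 60
= 86 mod 60 = 26

26


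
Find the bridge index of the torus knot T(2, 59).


The bridge number of T(p,q) is min(p,q).
min(2, 59) = 2

2


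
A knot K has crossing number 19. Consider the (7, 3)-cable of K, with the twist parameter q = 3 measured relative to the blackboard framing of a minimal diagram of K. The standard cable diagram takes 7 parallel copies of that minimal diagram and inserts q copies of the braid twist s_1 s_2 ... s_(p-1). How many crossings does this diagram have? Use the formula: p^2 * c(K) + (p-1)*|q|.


Step 1: Each of the c(K) crossings of the companion diagram becomes p*p = p^2 crossings among the p parallel strands, and each of the |q| twists s_1 s_2 ... s_(p-1) adds (p-1) crossings.
  Crossings = p^2 * c(K) + (p-1)*|q|
Step 2: = 7^2 * 19 + (7-1)*3
Step 3: = 49*19 + 6*3
Step 4: = 931 + 18 = 949

949


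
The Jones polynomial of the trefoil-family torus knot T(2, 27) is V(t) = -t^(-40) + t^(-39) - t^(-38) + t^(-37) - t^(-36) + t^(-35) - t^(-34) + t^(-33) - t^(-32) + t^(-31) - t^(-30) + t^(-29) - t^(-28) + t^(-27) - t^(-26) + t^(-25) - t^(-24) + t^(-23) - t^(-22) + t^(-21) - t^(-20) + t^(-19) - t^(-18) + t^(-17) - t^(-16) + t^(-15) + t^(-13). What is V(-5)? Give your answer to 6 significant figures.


Substituting t = -5 into V(t) = -t^(-40) + t^(-39) - t^(-38) + t^(-37) - t^(-36) + t^(-35) - t^(-34) + t^(-33) - t^(-32) + t^(-31) - t^(-30) + t^(-29) - t^(-28) + t^(-27) - t^(-26) + t^(-25) - t^(-24) + t^(-23) - t^(-22) + t^(-21) - t^(-20) + t^(-19) - t^(-18) + t^(-17) - t^(-16) + t^(-15) + t^(-13):
  (-)t^(-40) = -1.09951e-28
  (+)t^(-39) = -5.49756e-28
  (-)t^(-38) = -2.74878e-27
  (+)t^(-37) = -1.37439e-26
  (-)t^(-36) = -6.87195e-26
  (+)t^(-35) = -3.43597e-25
  (-)t^(-34) = -1.71799e-24
  (+)t^(-33) = -8.58993e-24
  (-)t^(-32) = -4.29497e-23
  (+)t^(-31) = -2.14748e-22
  (-)t^(-30) = -1.07374e-21
  (+)t^(-29) = -5.36871e-21
  (-)t^(-28) = -2.68435e-20
  (+)t^(-27) = -1.34218e-19
  (-)t^(-26) = -6.71089e-19
  (+)t^(-25) = -3.35544e-18
  (-)t^(-24) = -1.67772e-17
  (+)t^(-23) = -8.38861e-17
  (-)t^(-22) = -4.1943e-16
  (+)t^(-21) = -2.09715e-15
  (-)t^(-20) = -1.04858e-14
  (+)t^(-19) = -5.24288e-14
  (-)t^(-18) = -2.62144e-13
  (+)t^(-17) = -1.31072e-12
  (-)t^(-16) = -6.5536e-12
  (+)t^(-15) = -3.2768e-11
  (+)t^(-13) = -8.192e-10
Sum = (-1.09951e-28) + (-5.49756e-28) + (-2.74878e-27) + (-1.37439e-26) + (-6.87195e-26) + (-3.43597e-25) + (-1.71799e-24) + (-8.58993e-24) + (-4.29497e-23) + (-2.14748e-22) + (-1.07374e-21) + (-5.36871e-21) + (-2.68435e-20) + (-1.34218e-19) + (-6.71089e-19) + (-3.35544e-18) + (-1.67772e-17) + (-8.38861e-17) + (-4.1943e-16) + (-2.09715e-15) + (-1.04858e-14) + (-5.24288e-14) + (-2.62144e-13) + (-1.31072e-12) + (-6.5536e-12) + (-3.2768e-11) + (-8.192e-10)
= -8.6016e-10
Rounded to 6 significant figures: -8.6016e-10

-8.6016e-10


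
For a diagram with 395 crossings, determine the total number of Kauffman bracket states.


Each crossing contributes 2 choices (A-smoothing or B-smoothing).
Total states = 2^395 = 80695308690215893426747474125094121072803306025913234775958104891895238188026287332176417290004307232371974124148359168

80695308690215893426747474125094121072803306025913234775958104891895238188026287332176417290004307232371974124148359168


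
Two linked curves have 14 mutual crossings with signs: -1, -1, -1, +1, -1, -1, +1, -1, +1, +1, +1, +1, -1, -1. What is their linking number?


Step 1: Count positive crossings: 6
Step 2: Count negative crossings: 8
Step 3: Sum of signs = 6 - 8 = -2
Step 4: Linking number = sum/2 = -2/2 = -1

-1


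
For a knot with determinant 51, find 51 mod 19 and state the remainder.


Step 1: A knot is p-colorable if and only if p divides its determinant.
Step 2: Compute 51 mod 19.
51 = 2 * 19 + 13
Step 3: 51 mod 19 = 13
Step 4: The knot is 19-colorable: no

13


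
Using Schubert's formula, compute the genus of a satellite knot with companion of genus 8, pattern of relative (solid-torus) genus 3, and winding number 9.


Schubert: g(satellite) = g_rel(pattern) + |winding| * g(companion),
where g_rel(pattern) is the genus of the pattern relative to the solid torus.
= 3 + 9 * 8
= 3 + 72 = 75

75


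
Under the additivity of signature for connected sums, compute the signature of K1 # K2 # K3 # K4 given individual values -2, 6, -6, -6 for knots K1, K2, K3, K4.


The signature is additive under connected sum.
signature(K1 # K2 # K3 # K4) = (-2) + (6) + (-6) + (-6)
= -8

-8


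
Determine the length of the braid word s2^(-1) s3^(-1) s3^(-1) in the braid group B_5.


The word length counts the number of generators (including inverses).
Listing each generator: s2^(-1), s3^(-1), s3^(-1)
There are 3 generators in this braid word.

3


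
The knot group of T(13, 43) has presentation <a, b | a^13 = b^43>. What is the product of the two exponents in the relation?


The relation is a^13 = b^43.
Product of exponents = 13 * 43
= 559

559


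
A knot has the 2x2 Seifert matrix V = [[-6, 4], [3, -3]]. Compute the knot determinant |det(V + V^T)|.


Step 1: Form V + V^T where V = [[-6, 4], [3, -3]]
  V^T = [[-6, 3], [4, -3]]
  V + V^T = [[-12, 7], [7, -6]]
Step 2: det(V + V^T) = (-12)*(-6) - 7*7
  = 72 - 49 = 23
Step 3: Knot determinant = |det(V + V^T)| = |23| = 23

23


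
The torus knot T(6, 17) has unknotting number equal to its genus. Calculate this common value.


For a torus knot T(p,q), both the unknotting number and genus equal (p-1)(q-1)/2.
= (6-1)(17-1)/2
= 5*16/2
= 80/2 = 40

40


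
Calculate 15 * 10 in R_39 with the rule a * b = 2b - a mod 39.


15 * 10 = 2*10 - 15 mod 39
= 20 - 15 mod 39
= 5 mod 39 = 5

5


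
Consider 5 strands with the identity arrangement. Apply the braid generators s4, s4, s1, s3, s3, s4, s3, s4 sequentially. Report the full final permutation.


Starting with identity [1, 2, 3, 4, 5].
Apply generators in sequence:
  After s4: [1, 2, 3, 5, 4]
  After s4: [1, 2, 3, 4, 5]
  After s1: [2, 1, 3, 4, 5]
  After s3: [2, 1, 4, 3, 5]
  After s3: [2, 1, 3, 4, 5]
  After s4: [2, 1, 3, 5, 4]
  After s3: [2, 1, 5, 3, 4]
  After s4: [2, 1, 5, 4, 3]
Final permutation: [2, 1, 5, 4, 3]

[2, 1, 5, 4, 3]


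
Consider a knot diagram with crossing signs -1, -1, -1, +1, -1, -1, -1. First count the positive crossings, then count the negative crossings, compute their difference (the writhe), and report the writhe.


Step 1: Count positive crossings (+1).
Positive crossings: 1
Step 2: Count negative crossings (-1).
Negative crossings: 6
Step 3: Writhe = (positive) - (negative)
w = 1 - 6 = -5
Step 4: |w| = 5, and w is negative

-5


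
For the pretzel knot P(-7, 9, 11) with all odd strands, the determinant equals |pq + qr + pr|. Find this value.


Step 1: Compute pq + qr + pr.
pq = (-7)*9 = -63
qr = 9*11 = 99
pr = (-7)*11 = -77
pq + qr + pr = -63 + 99 + (-77) = -41
Step 2: Take absolute value.
det(P(-7,9,11)) = |-41| = 41

41


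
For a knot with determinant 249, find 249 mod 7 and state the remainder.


Step 1: A knot is p-colorable if and only if p divides its determinant.
Step 2: Compute 249 mod 7.
249 = 35 * 7 + 4
Step 3: 249 mod 7 = 4
Step 4: The knot is 7-colorable: no

4


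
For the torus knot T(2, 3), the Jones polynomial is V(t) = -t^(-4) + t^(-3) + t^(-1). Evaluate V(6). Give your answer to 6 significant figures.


Substituting t = 6 into V(t) = -t^(-4) + t^(-3) + t^(-1):
  (-)t^(-4) = -0.000771605
  (+)t^(-3) = 0.00462963
  (+)t^(-1) = 0.166667
Sum = (-0.000771605) + (0.00462963) + (0.166667)
= 0.1705246914
Rounded to 6 significant figures: 0.170525

0.170525


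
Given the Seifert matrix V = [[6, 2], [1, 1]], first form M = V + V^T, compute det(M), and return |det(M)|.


Step 1: Form V + V^T where V = [[6, 2], [1, 1]]
  V^T = [[6, 1], [2, 1]]
  V + V^T = [[12, 3], [3, 2]]
Step 2: det(V + V^T) = 12*2 - 3*3
  = 24 - 9 = 15
Step 3: Knot determinant = |det(V + V^T)| = |15| = 15

15


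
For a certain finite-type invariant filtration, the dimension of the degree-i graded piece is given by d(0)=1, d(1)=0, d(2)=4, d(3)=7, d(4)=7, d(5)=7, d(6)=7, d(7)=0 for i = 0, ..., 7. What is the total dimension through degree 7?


Total dimension = d(0) + d(1) + ... + d(7)
= 1 + 0 + 4 + 7 + 7 + 7 + 7 + 0
= 33

33


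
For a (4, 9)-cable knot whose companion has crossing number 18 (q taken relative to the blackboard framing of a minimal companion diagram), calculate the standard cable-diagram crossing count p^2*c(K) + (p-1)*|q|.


Step 1: Each of the c(K) crossings of the companion diagram becomes p*p = p^2 crossings among the p parallel strands, and each of the |q| twists s_1 s_2 ... s_(p-1) adds (p-1) crossings.
  Crossings = p^2 * c(K) + (p-1)*|q|
Step 2: = 4^2 * 18 + (4-1)*9
Step 3: = 16*18 + 3*9
Step 4: = 288 + 27 = 315

315


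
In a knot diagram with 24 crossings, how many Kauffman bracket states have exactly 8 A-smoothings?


We choose which 8 of 24 crossings get A-smoothings.
C(24, 8) = 24! / (8! * 16!)
= 735471

735471


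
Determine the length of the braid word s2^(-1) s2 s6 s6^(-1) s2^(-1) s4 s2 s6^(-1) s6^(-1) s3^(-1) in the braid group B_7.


The word length counts the number of generators (including inverses).
Listing each generator: s2^(-1), s2, s6, s6^(-1), s2^(-1), s4, s2, s6^(-1), s6^(-1), s3^(-1)
There are 10 generators in this braid word.

10


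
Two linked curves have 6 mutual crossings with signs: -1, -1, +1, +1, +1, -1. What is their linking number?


Step 1: Count positive crossings: 3
Step 2: Count negative crossings: 3
Step 3: Sum of signs = 3 - 3 = 0
Step 4: Linking number = sum/2 = 0/2 = 0

0


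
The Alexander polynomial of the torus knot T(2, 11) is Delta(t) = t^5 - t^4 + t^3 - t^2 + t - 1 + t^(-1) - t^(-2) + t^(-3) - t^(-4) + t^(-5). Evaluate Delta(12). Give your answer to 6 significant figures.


Substituting t = 12 into Delta(t) = t^5 - t^4 + t^3 - t^2 + t - 1 + t^(-1) - t^(-2) + t^(-3) - t^(-4) + t^(-5):
Term values: (248832) + (-20736) + (1728) + (-144) + (12) + (-1) + (0.0833333) + (-0.00694444) + (0.000578704) + (-4.82253e-05) + (4.01878e-06)
Sum = 229691.0769
Rounded to 6 significant figures: 229691

229691


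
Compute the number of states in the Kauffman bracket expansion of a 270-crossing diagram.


Each crossing contributes 2 choices (A-smoothing or B-smoothing).
Total states = 2^270 = 1897137590064188545819787018382342682267975428761855001222473056385648716020711424

1897137590064188545819787018382342682267975428761855001222473056385648716020711424


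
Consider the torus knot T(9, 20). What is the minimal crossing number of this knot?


For a torus knot T(p, q) with gcd(p,q)=1,
the crossing number is min(p*(q-1), q*(p-1)).
p*(q-1) = 9*19 = 171
q*(p-1) = 20*8 = 160
min(171, 160) = 160

160


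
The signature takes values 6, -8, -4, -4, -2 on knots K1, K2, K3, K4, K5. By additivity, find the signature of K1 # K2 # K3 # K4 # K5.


The signature is additive under connected sum.
signature(K1 # K2 # K3 # K4 # K5) = (6) + (-8) + (-4) + (-4) + (-2)
= -12

-12


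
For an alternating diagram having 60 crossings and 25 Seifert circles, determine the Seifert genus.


For alternating knots, g = (c - s + 1)/2.
= (60 - 25 + 1)/2
= 36/2 = 18

18


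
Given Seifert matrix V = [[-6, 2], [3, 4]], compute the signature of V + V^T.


Step 1: V + V^T = [[-12, 5], [5, 8]]
Step 2: trace = -4, det = -121
Step 3: Discriminant = (-4)^2 - 4*(-121) = 500
Step 4: Eigenvalues: 9.18034, -13.1803
Step 5: Signature = (# positive eigenvalues) - (# negative eigenvalues) = 0

0


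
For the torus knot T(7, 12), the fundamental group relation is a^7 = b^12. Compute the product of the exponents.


The relation is a^7 = b^12.
Product of exponents = 7 * 12
= 84

84


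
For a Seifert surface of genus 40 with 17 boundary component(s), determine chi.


chi = 2 - 2g - b
= 2 - 2*40 - 17
= 2 - 80 - 17 = -95

-95


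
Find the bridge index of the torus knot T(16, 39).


The bridge number of T(p,q) is min(p,q).
min(16, 39) = 16

16


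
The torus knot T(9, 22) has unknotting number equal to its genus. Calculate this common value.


For a torus knot T(p,q), both the unknotting number and genus equal (p-1)(q-1)/2.
= (9-1)(22-1)/2
= 8*21/2
= 168/2 = 84

84


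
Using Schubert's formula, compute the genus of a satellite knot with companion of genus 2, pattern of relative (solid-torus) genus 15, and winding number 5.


Schubert: g(satellite) = g_rel(pattern) + |winding| * g(companion),
where g_rel(pattern) is the genus of the pattern relative to the solid torus.
= 15 + 5 * 2
= 15 + 10 = 25

25


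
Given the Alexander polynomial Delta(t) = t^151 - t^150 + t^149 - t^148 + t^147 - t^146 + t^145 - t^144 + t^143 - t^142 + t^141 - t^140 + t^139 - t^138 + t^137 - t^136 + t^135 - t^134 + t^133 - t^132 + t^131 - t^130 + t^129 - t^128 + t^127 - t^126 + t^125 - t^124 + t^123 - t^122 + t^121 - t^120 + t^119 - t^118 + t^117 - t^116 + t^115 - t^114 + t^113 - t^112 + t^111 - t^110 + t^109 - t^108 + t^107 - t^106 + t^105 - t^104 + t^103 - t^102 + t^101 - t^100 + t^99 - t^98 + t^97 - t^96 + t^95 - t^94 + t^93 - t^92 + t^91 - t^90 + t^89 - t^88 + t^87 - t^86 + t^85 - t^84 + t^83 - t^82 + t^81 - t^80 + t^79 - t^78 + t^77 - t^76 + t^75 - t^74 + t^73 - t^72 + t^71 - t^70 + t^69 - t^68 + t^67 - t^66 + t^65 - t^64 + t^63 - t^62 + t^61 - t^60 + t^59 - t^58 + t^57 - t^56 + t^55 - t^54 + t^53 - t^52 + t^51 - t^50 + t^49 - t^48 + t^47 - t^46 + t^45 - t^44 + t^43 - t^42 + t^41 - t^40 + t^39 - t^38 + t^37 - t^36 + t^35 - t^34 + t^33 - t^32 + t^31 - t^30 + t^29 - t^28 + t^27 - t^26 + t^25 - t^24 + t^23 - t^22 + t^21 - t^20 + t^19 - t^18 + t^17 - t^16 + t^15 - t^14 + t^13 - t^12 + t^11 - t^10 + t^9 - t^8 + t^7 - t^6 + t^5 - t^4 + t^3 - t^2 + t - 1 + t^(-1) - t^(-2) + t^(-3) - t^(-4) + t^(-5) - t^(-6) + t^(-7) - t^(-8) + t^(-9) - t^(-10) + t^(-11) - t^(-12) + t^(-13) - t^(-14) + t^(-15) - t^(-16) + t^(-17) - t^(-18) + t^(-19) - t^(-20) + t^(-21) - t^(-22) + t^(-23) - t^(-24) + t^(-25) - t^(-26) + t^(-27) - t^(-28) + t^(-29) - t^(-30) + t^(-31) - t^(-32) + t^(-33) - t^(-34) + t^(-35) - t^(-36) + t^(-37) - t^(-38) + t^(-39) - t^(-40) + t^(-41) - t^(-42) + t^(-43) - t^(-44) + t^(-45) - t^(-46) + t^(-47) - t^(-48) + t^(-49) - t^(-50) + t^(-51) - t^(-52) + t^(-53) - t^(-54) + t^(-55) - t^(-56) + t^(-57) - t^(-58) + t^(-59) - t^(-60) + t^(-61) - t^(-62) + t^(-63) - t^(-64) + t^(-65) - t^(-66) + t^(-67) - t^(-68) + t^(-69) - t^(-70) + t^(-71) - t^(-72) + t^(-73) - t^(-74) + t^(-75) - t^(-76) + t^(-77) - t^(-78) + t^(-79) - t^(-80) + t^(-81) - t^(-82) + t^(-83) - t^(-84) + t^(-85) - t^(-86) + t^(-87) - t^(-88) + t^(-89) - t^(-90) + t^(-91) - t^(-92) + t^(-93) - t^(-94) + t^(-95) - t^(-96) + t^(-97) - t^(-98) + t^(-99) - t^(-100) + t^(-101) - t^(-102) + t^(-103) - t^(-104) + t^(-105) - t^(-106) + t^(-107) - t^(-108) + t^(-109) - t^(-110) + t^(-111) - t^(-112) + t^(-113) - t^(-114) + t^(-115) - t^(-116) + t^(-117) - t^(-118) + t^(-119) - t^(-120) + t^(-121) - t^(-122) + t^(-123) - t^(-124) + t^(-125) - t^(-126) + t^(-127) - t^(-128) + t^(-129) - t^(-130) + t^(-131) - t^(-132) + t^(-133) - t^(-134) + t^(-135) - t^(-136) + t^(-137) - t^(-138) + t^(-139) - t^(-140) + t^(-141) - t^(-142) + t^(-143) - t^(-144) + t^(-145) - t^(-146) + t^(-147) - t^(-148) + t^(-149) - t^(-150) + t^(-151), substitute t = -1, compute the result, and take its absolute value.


Step 1: The polynomial has 303 terms with alternating signs, exponents from 151 down to -151.
Step 2: Substitute t = -1. The i-th term has coefficient (-1)^i and exponent (m-i),
  so its value is (-1)^i * (-1)^(m-i) = (-1)^m = -1 for every i.
Step 3: All 303 terms equal -1, so Delta(-1) = 303 * (-1) = -303
Step 4: |Delta(-1)| = 303

303


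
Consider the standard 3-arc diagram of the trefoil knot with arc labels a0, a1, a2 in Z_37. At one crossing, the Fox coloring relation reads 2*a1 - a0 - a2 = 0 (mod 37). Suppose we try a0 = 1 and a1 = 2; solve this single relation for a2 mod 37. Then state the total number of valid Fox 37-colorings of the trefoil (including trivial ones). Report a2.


Step 1: Apply the given crossing relation 2*a1 - a0 - a2 = 0 (mod 37).
  a2 = 2*a1 - a0 mod 37
  a2 = 2*2 - 1 mod 37
  a2 = 4 - 1 mod 37
  a2 = 3 mod 37 = 3
Step 2: The trefoil has determinant 3.
  Number of Fox p-colorings (p prime) is p^2 if p = 3, else p.
  Since 37 does not divide 3, only trivial (constant) colorings exist.
  (So the trial a0 = 1, a1 = 2 with a0 != a1 does NOT extend to a valid coloring of the whole trefoil: the other two crossing relations require 3*(a1 - a0) = 0 (mod 37), which fails.)
  Total colorings = 37
Step 3: a2 = 3, total Fox 37-colorings = 37

3


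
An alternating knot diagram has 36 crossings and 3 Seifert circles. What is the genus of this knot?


For alternating knots, g = (c - s + 1)/2.
= (36 - 3 + 1)/2
= 34/2 = 17

17


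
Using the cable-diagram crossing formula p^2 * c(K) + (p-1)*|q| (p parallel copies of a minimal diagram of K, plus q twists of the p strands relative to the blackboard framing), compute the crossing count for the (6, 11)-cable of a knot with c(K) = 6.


Step 1: Each of the c(K) crossings of the companion diagram becomes p*p = p^2 crossings among the p parallel strands, and each of the |q| twists s_1 s_2 ... s_(p-1) adds (p-1) crossings.
  Crossings = p^2 * c(K) + (p-1)*|q|
Step 2: = 6^2 * 6 + (6-1)*11
Step 3: = 36*6 + 5*11
Step 4: = 216 + 55 = 271

271


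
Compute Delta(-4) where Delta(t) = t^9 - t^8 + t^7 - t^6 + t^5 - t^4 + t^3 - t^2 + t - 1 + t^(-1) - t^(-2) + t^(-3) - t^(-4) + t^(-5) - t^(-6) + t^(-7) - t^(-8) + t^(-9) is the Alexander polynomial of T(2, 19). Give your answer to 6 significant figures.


Substituting t = -4 into Delta(t) = t^9 - t^8 + t^7 - t^6 + t^5 - t^4 + t^3 - t^2 + t - 1 + t^(-1) - t^(-2) + t^(-3) - t^(-4) + t^(-5) - t^(-6) + t^(-7) - t^(-8) + t^(-9):
Term values: (-262144) + (-65536) + (-16384) + (-4096) + (-1024) + (-256) + (-64) + (-16) + (-4) + (-1) + (-0.25) + (-0.0625) + (-0.015625) + (-0.00390625) + (-0.000976562) + (-0.000244141) + (-6.10352e-05) + (-1.52588e-05) + (-3.8147e-06)
Sum = -349525.3333
Rounded to 6 significant figures: -349525

-349525


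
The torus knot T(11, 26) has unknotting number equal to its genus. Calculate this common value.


For a torus knot T(p,q), both the unknotting number and genus equal (p-1)(q-1)/2.
= (11-1)(26-1)/2
= 10*25/2
= 250/2 = 125

125


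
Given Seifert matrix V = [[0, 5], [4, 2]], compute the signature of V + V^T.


Step 1: V + V^T = [[0, 9], [9, 4]]
Step 2: trace = 4, det = -81
Step 3: Discriminant = 4^2 - 4*(-81) = 340
Step 4: Eigenvalues: 11.2195, -7.21954
Step 5: Signature = (# positive eigenvalues) - (# negative eigenvalues) = 0

0


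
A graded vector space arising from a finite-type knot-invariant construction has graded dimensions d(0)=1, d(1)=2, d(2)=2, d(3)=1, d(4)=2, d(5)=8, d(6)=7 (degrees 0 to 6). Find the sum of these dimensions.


Total dimension = d(0) + d(1) + ... + d(6)
= 1 + 2 + 2 + 1 + 2 + 8 + 7
= 23

23


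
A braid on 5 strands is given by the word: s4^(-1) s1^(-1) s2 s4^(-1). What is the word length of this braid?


The word length counts the number of generators (including inverses).
Listing each generator: s4^(-1), s1^(-1), s2, s4^(-1)
There are 4 generators in this braid word.

4


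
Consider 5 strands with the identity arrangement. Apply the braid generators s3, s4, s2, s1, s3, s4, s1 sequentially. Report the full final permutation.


Starting with identity [1, 2, 3, 4, 5].
Apply generators in sequence:
  After s3: [1, 2, 4, 3, 5]
  After s4: [1, 2, 4, 5, 3]
  After s2: [1, 4, 2, 5, 3]
  After s1: [4, 1, 2, 5, 3]
  After s3: [4, 1, 5, 2, 3]
  After s4: [4, 1, 5, 3, 2]
  After s1: [1, 4, 5, 3, 2]
Final permutation: [1, 4, 5, 3, 2]

[1, 4, 5, 3, 2]


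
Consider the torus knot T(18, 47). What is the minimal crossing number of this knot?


For a torus knot T(p, q) with gcd(p,q)=1,
the crossing number is min(p*(q-1), q*(p-1)).
p*(q-1) = 18*46 = 828
q*(p-1) = 47*17 = 799
min(828, 799) = 799

799


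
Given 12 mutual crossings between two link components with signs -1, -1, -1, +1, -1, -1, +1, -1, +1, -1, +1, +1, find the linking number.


Step 1: Count positive crossings: 5
Step 2: Count negative crossings: 7
Step 3: Sum of signs = 5 - 7 = -2
Step 4: Linking number = sum/2 = -2/2 = -1

-1


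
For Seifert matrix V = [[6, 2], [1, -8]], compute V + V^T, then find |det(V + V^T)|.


Step 1: Form V + V^T where V = [[6, 2], [1, -8]]
  V^T = [[6, 1], [2, -8]]
  V + V^T = [[12, 3], [3, -16]]
Step 2: det(V + V^T) = 12*(-16) - 3*3
  = -192 - 9 = -201
Step 3: Knot determinant = |det(V + V^T)| = |-201| = 201

201


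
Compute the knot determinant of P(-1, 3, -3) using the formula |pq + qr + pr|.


Step 1: Compute pq + qr + pr.
pq = (-1)*3 = -3
qr = 3*(-3) = -9
pr = (-1)*(-3) = 3
pq + qr + pr = -3 + (-9) + 3 = -9
Step 2: Take absolute value.
det(P(-1,3,-3)) = |-9| = 9

9


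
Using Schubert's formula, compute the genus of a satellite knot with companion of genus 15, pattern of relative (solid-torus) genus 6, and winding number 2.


Schubert: g(satellite) = g_rel(pattern) + |winding| * g(companion),
where g_rel(pattern) is the genus of the pattern relative to the solid torus.
= 6 + 2 * 15
= 6 + 30 = 36

36


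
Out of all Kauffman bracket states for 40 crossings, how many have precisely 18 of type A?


We choose which 18 of 40 crossings get A-smoothings.
C(40, 18) = 40! / (18! * 22!)
= 113380261800

113380261800


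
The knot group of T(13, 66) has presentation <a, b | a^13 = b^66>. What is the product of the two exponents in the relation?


The relation is a^13 = b^66.
Product of exponents = 13 * 66
= 858

858


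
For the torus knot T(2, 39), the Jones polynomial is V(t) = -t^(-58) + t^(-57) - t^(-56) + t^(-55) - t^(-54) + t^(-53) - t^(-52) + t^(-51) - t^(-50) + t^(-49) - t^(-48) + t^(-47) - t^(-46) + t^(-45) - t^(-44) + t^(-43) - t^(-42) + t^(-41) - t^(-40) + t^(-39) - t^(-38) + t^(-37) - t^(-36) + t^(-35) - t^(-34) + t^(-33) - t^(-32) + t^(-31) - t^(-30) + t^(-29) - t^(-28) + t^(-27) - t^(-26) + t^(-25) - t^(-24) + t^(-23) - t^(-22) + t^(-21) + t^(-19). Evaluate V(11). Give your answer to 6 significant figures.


Substituting t = 11 into V(t) = -t^(-58) + t^(-57) - t^(-56) + t^(-55) - t^(-54) + t^(-53) - t^(-52) + t^(-51) - t^(-50) + t^(-49) - t^(-48) + t^(-47) - t^(-46) + t^(-45) - t^(-44) + t^(-43) - t^(-42) + t^(-41) - t^(-40) + t^(-39) - t^(-38) + t^(-37) - t^(-36) + t^(-35) - t^(-34) + t^(-33) - t^(-32) + t^(-31) - t^(-30) + t^(-29) - t^(-28) + t^(-27) - t^(-26) + t^(-25) - t^(-24) + t^(-23) - t^(-22) + t^(-21) + t^(-19):
  (-)t^(-58) = -3.97397e-61
  (+)t^(-57) = 4.37136e-60
  (-)t^(-56) = -4.8085e-59
  (+)t^(-55) = 5.28935e-58
  (-)t^(-54) = -5.81829e-57
  (+)t^(-53) = 6.40011e-56
  (-)t^(-52) = -7.04013e-55
  (+)t^(-51) = 7.74414e-54
  (-)t^(-50) = -8.51855e-53
  (+)t^(-49) = 9.37041e-52
  (-)t^(-48) = -1.03074e-50
  (+)t^(-47) = 1.13382e-49
  (-)t^(-46) = -1.2472e-48
  (+)t^(-45) = 1.37192e-47
  (-)t^(-44) = -1.50911e-46
  (+)t^(-43) = 1.66002e-45
  (-)t^(-42) = -1.82603e-44
  (+)t^(-41) = 2.00863e-43
  (-)t^(-40) = -2.20949e-42
  (+)t^(-39) = 2.43044e-41
  (-)t^(-38) = -2.67349e-40
  (+)t^(-37) = 2.94083e-39
  (-)t^(-36) = -3.23492e-38
  (+)t^(-35) = 3.55841e-37
  (-)t^(-34) = -3.91425e-36
  (+)t^(-33) = 4.30568e-35
  (-)t^(-32) = -4.73624e-34
  (+)t^(-31) = 5.20987e-33
  (-)t^(-30) = -5.73086e-32
  (+)t^(-29) = 6.30394e-31
  (-)t^(-28) = -6.93433e-30
  (+)t^(-27) = 7.62777e-29
  (-)t^(-26) = -8.39055e-28
  (+)t^(-25) = 9.2296e-27
  (-)t^(-24) = -1.01526e-25
  (+)t^(-23) = 1.11678e-24
  (-)t^(-22) = -1.22846e-23
  (+)t^(-21) = 1.35131e-22
  (+)t^(-19) = 1.63508e-20
Sum = (-3.97397e-61) + (4.37136e-60) + (-4.8085e-59) + (5.28935e-58) + (-5.81829e-57) + (6.40011e-56) + (-7.04013e-55) + (7.74414e-54) + (-8.51855e-53) + (9.37041e-52) + (-1.03074e-50) + (1.13382e-49) + (-1.2472e-48) + (1.37192e-47) + (-1.50911e-46) + (1.66002e-45) + (-1.82603e-44) + (2.00863e-43) + (-2.20949e-42) + (2.43044e-41) + (-2.67349e-40) + (2.94083e-39) + (-3.23492e-38) + (3.55841e-37) + (-3.91425e-36) + (4.30568e-35) + (-4.73624e-34) + (5.20987e-33) + (-5.73086e-32) + (6.30394e-31) + (-6.93433e-30) + (7.62777e-29) + (-8.39055e-28) + (9.2296e-27) + (-1.01526e-25) + (1.11678e-24) + (-1.22846e-23) + (1.35131e-22) + (1.63508e-20)
= 1.647466877e-20
Rounded to 6 significant figures: 1.64747e-20

1.64747e-20


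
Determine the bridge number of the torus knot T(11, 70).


The bridge number of T(p,q) is min(p,q).
min(11, 70) = 11

11


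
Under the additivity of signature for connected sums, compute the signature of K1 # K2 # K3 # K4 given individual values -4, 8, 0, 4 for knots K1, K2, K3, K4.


The signature is additive under connected sum.
signature(K1 # K2 # K3 # K4) = (-4) + (8) + (0) + (4)
= 8

8


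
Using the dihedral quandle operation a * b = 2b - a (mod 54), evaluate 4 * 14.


4 * 14 = 2*14 - 4 mod 54
= 28 - 4 mod 54
= 24 mod 54 = 24

24


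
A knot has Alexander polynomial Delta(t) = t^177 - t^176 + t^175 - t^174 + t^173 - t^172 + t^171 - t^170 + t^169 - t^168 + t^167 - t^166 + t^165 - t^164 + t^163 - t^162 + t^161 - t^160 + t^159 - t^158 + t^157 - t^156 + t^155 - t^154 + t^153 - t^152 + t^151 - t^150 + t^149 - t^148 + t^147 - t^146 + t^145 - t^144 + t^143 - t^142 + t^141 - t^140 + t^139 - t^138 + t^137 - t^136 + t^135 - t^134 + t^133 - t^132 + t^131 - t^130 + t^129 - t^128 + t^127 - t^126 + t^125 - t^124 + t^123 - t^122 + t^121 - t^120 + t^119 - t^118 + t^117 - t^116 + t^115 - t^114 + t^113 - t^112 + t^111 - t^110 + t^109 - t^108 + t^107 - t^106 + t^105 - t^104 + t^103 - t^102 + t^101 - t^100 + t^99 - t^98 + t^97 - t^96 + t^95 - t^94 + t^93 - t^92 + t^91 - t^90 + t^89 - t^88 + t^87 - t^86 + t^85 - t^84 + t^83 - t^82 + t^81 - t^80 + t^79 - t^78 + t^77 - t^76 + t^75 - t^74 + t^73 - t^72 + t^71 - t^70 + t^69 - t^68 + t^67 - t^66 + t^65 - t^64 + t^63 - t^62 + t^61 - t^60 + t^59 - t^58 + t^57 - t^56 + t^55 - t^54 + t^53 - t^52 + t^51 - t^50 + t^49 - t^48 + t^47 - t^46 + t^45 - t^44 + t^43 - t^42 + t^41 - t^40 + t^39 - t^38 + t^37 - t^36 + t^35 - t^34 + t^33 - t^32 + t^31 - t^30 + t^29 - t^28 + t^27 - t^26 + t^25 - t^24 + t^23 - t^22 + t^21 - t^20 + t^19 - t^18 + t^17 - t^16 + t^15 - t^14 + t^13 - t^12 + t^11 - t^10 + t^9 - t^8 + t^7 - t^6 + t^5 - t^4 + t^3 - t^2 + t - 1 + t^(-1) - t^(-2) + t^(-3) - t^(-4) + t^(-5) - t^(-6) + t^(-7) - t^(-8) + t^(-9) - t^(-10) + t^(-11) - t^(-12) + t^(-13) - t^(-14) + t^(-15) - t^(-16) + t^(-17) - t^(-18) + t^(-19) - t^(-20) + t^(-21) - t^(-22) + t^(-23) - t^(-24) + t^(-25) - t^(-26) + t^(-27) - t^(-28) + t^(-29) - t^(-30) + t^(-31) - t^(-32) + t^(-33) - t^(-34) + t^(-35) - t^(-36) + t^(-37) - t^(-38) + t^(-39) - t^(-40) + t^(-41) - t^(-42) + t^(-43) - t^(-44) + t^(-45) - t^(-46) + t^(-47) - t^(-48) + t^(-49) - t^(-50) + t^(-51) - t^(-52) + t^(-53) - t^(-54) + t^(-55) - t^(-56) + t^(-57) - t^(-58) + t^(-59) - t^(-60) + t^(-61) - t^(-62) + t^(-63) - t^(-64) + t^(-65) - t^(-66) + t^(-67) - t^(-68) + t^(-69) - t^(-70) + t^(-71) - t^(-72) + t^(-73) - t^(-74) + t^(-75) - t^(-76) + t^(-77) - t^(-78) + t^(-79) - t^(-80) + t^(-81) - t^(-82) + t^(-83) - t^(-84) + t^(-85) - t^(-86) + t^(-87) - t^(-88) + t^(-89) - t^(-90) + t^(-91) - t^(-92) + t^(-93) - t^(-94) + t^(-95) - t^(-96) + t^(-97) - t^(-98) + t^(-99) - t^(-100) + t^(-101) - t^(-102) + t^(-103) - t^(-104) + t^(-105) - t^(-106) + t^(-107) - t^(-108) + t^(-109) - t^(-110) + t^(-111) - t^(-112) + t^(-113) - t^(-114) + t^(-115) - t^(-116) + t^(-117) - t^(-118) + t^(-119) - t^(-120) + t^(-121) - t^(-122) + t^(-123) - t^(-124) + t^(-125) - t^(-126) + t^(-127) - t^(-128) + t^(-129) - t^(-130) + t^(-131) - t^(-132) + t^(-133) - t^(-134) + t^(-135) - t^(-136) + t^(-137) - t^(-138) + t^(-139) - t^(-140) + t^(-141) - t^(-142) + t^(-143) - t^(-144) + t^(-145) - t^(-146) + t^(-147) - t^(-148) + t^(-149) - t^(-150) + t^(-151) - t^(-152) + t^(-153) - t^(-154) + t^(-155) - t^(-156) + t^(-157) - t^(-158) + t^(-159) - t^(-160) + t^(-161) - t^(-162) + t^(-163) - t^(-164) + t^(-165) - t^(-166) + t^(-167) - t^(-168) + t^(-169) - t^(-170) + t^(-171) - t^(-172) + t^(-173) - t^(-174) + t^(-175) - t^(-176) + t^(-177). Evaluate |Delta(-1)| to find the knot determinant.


Step 1: The polynomial has 355 terms with alternating signs, exponents from 177 down to -177.
Step 2: Substitute t = -1. The i-th term has coefficient (-1)^i and exponent (m-i),
  so its value is (-1)^i * (-1)^(m-i) = (-1)^m = -1 for every i.
Step 3: All 355 terms equal -1, so Delta(-1) = 355 * (-1) = -355
Step 4: |Delta(-1)| = 355

355


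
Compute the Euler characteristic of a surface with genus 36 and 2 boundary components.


chi = 2 - 2g - b
= 2 - 2*36 - 2
= 2 - 72 - 2 = -72

-72


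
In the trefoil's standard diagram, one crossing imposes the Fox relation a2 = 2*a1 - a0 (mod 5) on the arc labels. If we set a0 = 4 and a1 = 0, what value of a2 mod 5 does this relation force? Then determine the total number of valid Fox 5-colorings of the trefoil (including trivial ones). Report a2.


Step 1: Apply the given crossing relation 2*a1 - a0 - a2 = 0 (mod 5).
  a2 = 2*a1 - a0 mod 5
  a2 = 2*0 - 4 mod 5
  a2 = 0 - 4 mod 5
  a2 = -4 mod 5 = 1
Step 2: The trefoil has determinant 3.
  Number of Fox p-colorings (p prime) is p^2 if p = 3, else p.
  Since 5 does not divide 3, only trivial (constant) colorings exist.
  (So the trial a0 = 4, a1 = 0 with a0 != a1 does NOT extend to a valid coloring of the whole trefoil: the other two crossing relations require 3*(a1 - a0) = 0 (mod 5), which fails.)
  Total colorings = 5
Step 3: a2 = 1, total Fox 5-colorings = 5

1


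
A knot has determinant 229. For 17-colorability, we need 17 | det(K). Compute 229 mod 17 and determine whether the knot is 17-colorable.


Step 1: A knot is p-colorable if and only if p divides its determinant.
Step 2: Compute 229 mod 17.
229 = 13 * 17 + 8
Step 3: 229 mod 17 = 8
Step 4: The knot is 17-colorable: no

8


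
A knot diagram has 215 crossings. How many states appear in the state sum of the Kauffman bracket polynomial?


Each crossing contributes 2 choices (A-smoothing or B-smoothing).
Total states = 2^215 = 52656145834278593348959013841835216159447547700274555627155488768

52656145834278593348959013841835216159447547700274555627155488768


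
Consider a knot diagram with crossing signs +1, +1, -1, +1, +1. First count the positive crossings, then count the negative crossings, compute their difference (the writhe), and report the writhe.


Step 1: Count positive crossings (+1).
Positive crossings: 4
Step 2: Count negative crossings (-1).
Negative crossings: 1
Step 3: Writhe = (positive) - (negative)
w = 4 - 1 = 3
Step 4: |w| = 3, and w is positive

3


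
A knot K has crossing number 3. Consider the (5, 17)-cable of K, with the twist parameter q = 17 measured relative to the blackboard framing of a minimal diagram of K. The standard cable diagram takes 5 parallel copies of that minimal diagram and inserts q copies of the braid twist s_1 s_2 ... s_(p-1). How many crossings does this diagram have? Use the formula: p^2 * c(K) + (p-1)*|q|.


Step 1: Each of the c(K) crossings of the companion diagram becomes p*p = p^2 crossings among the p parallel strands, and each of the |q| twists s_1 s_2 ... s_(p-1) adds (p-1) crossings.
  Crossings = p^2 * c(K) + (p-1)*|q|
Step 2: = 5^2 * 3 + (5-1)*17
Step 3: = 25*3 + 4*17
Step 4: = 75 + 68 = 143

143


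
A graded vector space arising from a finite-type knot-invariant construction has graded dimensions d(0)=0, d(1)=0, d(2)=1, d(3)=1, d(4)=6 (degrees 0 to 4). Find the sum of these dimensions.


Total dimension = d(0) + d(1) + ... + d(4)
= 0 + 0 + 1 + 1 + 6
= 8

8


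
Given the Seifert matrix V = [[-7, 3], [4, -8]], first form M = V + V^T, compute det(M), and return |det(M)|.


Step 1: Form V + V^T where V = [[-7, 3], [4, -8]]
  V^T = [[-7, 4], [3, -8]]
  V + V^T = [[-14, 7], [7, -16]]
Step 2: det(V + V^T) = (-14)*(-16) - 7*7
  = 224 - 49 = 175
Step 3: Knot determinant = |det(V + V^T)| = |175| = 175

175


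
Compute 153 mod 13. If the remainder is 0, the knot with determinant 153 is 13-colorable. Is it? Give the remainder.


Step 1: A knot is p-colorable if and only if p divides its determinant.
Step 2: Compute 153 mod 13.
153 = 11 * 13 + 10
Step 3: 153 mod 13 = 10
Step 4: The knot is 13-colorable: no

10


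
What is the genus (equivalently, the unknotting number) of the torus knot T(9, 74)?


For a torus knot T(p,q), both the unknotting number and genus equal (p-1)(q-1)/2.
= (9-1)(74-1)/2
= 8*73/2
= 584/2 = 292

292


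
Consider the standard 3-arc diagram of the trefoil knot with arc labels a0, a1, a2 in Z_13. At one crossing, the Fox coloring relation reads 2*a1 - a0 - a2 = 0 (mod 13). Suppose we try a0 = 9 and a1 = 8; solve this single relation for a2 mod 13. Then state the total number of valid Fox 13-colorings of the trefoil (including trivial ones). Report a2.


Step 1: Apply the given crossing relation 2*a1 - a0 - a2 = 0 (mod 13).
  a2 = 2*a1 - a0 mod 13
  a2 = 2*8 - 9 mod 13
  a2 = 16 - 9 mod 13
  a2 = 7 mod 13 = 7
Step 2: The trefoil has determinant 3.
  Number of Fox p-colorings (p prime) is p^2 if p = 3, else p.
  Since 13 does not divide 3, only trivial (constant) colorings exist.
  (So the trial a0 = 9, a1 = 8 with a0 != a1 does NOT extend to a valid coloring of the whole trefoil: the other two crossing relations require 3*(a1 - a0) = 0 (mod 13), which fails.)
  Total colorings = 13
Step 3: a2 = 7, total Fox 13-colorings = 13

7


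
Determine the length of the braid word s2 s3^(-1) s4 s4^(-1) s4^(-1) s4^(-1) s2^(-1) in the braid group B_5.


The word length counts the number of generators (including inverses).
Listing each generator: s2, s3^(-1), s4, s4^(-1), s4^(-1), s4^(-1), s2^(-1)
There are 7 generators in this braid word.

7


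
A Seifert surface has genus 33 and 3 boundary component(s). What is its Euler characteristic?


chi = 2 - 2g - b
= 2 - 2*33 - 3
= 2 - 66 - 3 = -67

-67


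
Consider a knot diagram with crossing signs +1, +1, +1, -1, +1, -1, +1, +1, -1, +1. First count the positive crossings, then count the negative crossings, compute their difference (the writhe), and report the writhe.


Step 1: Count positive crossings (+1).
Positive crossings: 7
Step 2: Count negative crossings (-1).
Negative crossings: 3
Step 3: Writhe = (positive) - (negative)
w = 7 - 3 = 4
Step 4: |w| = 4, and w is positive

4


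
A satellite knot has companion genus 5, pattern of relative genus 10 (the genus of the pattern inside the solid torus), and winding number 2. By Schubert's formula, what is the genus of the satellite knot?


Schubert: g(satellite) = g_rel(pattern) + |winding| * g(companion),
where g_rel(pattern) is the genus of the pattern relative to the solid torus.
= 10 + 2 * 5
= 10 + 10 = 20

20


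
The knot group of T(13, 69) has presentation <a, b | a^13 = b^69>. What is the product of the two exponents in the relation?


The relation is a^13 = b^69.
Product of exponents = 13 * 69
= 897

897


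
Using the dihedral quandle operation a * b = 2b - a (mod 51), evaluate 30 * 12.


30 * 12 = 2*12 - 30 mod 51
= 24 - 30 mod 51
= -6 mod 51 = 45

45


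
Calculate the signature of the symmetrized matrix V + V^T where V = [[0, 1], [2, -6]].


Step 1: V + V^T = [[0, 3], [3, -12]]
Step 2: trace = -12, det = -9
Step 3: Discriminant = (-12)^2 - 4*(-9) = 180
Step 4: Eigenvalues: 0.708204, -12.7082
Step 5: Signature = (# positive eigenvalues) - (# negative eigenvalues) = 0

0


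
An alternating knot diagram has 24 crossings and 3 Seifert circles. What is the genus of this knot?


For alternating knots, g = (c - s + 1)/2.
= (24 - 3 + 1)/2
= 22/2 = 11

11


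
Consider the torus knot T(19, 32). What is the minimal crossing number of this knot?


For a torus knot T(p, q) with gcd(p,q)=1,
the crossing number is min(p*(q-1), q*(p-1)).
p*(q-1) = 19*31 = 589
q*(p-1) = 32*18 = 576
min(589, 576) = 576

576


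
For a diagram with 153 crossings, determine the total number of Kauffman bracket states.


Each crossing contributes 2 choices (A-smoothing or B-smoothing).
Total states = 2^153 = 11417981541647679048466287755595961091061972992

11417981541647679048466287755595961091061972992


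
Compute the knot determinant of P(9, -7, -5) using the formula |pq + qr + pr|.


Step 1: Compute pq + qr + pr.
pq = 9*(-7) = -63
qr = (-7)*(-5) = 35
pr = 9*(-5) = -45
pq + qr + pr = -63 + 35 + (-45) = -73
Step 2: Take absolute value.
det(P(9,-7,-5)) = |-73| = 73

73


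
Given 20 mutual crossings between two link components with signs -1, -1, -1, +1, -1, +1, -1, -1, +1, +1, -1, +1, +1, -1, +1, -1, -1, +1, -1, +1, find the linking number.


Step 1: Count positive crossings: 9
Step 2: Count negative crossings: 11
Step 3: Sum of signs = 9 - 11 = -2
Step 4: Linking number = sum/2 = -2/2 = -1

-1


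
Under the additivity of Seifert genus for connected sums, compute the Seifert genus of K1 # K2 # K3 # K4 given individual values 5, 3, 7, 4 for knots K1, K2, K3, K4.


The Seifert genus is additive under connected sum.
Seifert genus(K1 # K2 # K3 # K4) = (5) + (3) + (7) + (4)
= 19

19


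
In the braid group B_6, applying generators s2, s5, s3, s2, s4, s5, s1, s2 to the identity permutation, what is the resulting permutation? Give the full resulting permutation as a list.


Starting with identity [1, 2, 3, 4, 5, 6].
Apply generators in sequence:
  After s2: [1, 3, 2, 4, 5, 6]
  After s5: [1, 3, 2, 4, 6, 5]
  After s3: [1, 3, 4, 2, 6, 5]
  After s2: [1, 4, 3, 2, 6, 5]
  After s4: [1, 4, 3, 6, 2, 5]
  After s5: [1, 4, 3, 6, 5, 2]
  After s1: [4, 1, 3, 6, 5, 2]
  After s2: [4, 3, 1, 6, 5, 2]
Final permutation: [4, 3, 1, 6, 5, 2]

[4, 3, 1, 6, 5, 2]


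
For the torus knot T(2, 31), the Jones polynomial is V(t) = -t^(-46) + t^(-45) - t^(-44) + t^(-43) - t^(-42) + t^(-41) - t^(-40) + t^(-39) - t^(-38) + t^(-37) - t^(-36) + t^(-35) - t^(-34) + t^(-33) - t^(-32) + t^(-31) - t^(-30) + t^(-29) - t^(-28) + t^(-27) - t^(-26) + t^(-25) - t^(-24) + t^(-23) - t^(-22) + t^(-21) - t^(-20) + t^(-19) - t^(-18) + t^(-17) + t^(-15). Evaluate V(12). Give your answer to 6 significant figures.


Substituting t = 12 into V(t) = -t^(-46) + t^(-45) - t^(-44) + t^(-43) - t^(-42) + t^(-41) - t^(-40) + t^(-39) - t^(-38) + t^(-37) - t^(-36) + t^(-35) - t^(-34) + t^(-33) - t^(-32) + t^(-31) - t^(-30) + t^(-29) - t^(-28) + t^(-27) - t^(-26) + t^(-25) - t^(-24) + t^(-23) - t^(-22) + t^(-21) - t^(-20) + t^(-19) - t^(-18) + t^(-17) + t^(-15):
  (-)t^(-46) = -2.27857e-50
  (+)t^(-45) = 2.73429e-49
  (-)t^(-44) = -3.28114e-48
  (+)t^(-43) = 3.93737e-47
  (-)t^(-42) = -4.72485e-46
  (+)t^(-41) = 5.66982e-45
  (-)t^(-40) = -6.80378e-44
  (+)t^(-39) = 8.16453e-43
  (-)t^(-38) = -9.79744e-42
  (+)t^(-37) = 1.17569e-40
  (-)t^(-36) = -1.41083e-39
  (+)t^(-35) = 1.693e-38
  (-)t^(-34) = -2.0316e-37
  (+)t^(-33) = 2.43792e-36
  (-)t^(-32) = -2.9255e-35
  (+)t^(-31) = 3.5106e-34
  (-)t^(-30) = -4.21272e-33
  (+)t^(-29) = 5.05526e-32
  (-)t^(-28) = -6.06632e-31
  (+)t^(-27) = 7.27958e-30
  (-)t^(-26) = -8.7355e-29
  (+)t^(-25) = 1.04826e-27
  (-)t^(-24) = -1.25791e-26
  (+)t^(-23) = 1.50949e-25
  (-)t^(-22) = -1.81139e-24
  (+)t^(-21) = 2.17367e-23
  (-)t^(-20) = -2.60841e-22
  (+)t^(-19) = 3.13009e-21
  (-)t^(-18) = -3.7561e-20
  (+)t^(-17) = 4.50732e-19
  (+)t^(-15) = 6.49055e-17
Sum = (-2.27857e-50) + (2.73429e-49) + (-3.28114e-48) + (3.93737e-47) + (-4.72485e-46) + (5.66982e-45) + (-6.80378e-44) + (8.16453e-43) + (-9.79744e-42) + (1.17569e-40) + (-1.41083e-39) + (1.693e-38) + (-2.0316e-37) + (2.43792e-36) + (-2.9255e-35) + (3.5106e-34) + (-4.21272e-33) + (5.05526e-32) + (-6.06632e-31) + (7.27958e-30) + (-8.7355e-29) + (1.04826e-27) + (-1.25791e-26) + (1.50949e-25) + (-1.81139e-24) + (2.17367e-23) + (-2.60841e-22) + (3.13009e-21) + (-3.7561e-20) + (4.50732e-19) + (6.49055e-17)
= 6.532153223e-17
Rounded to 6 significant figures: 6.53215e-17

6.53215e-17
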